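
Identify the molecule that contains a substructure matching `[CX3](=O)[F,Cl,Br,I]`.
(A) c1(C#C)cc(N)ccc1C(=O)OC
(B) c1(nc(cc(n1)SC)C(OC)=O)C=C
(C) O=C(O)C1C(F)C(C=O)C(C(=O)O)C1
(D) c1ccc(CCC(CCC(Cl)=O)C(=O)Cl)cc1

D

[CX3](=O)[F,Cl,Br,I] describes a carbonyl carbon bonded to a halogen (an acyl halide).
(A) has a methyl-ester group (-C(=O)OCH3) but the carbonyl is bonded to -O-C, not to a halogen.
(B) has a methyl-ester group (-C(=O)OCH3) but the carbonyl is bonded to -O-C, not to a halogen.
(C) has a carboxylic acid group (-C(=O)OH) but the carbonyl is bonded to -OH, not to a halogen.
(D) contains an acyl chloride (-C(=O)Cl), which satisfies every atom and bond constraint.
So the answer is (D).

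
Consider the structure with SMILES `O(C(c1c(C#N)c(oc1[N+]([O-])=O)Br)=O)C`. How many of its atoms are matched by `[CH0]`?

The query [CH0] means: aliphatic carbon with no attached hydrogen.
Check the 15 heavy atoms by environment: 1× o (aromatic, H0) → no; 4× c (aromatic, H0) → no; 2× C (H0) → match; 1× N (H0) → no; 1× N (charge +1, H0) → no; 1× O (charge -1, H0) → no; 3× O (H0) → no; 1× Br (H0) → no; 1× C (H3) → no.
That gives 2 matching atoms.

2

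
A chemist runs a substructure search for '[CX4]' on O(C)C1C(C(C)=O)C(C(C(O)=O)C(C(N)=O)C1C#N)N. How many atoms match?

The query [CX4] means: C with X4: aliphatic carbon with exactly 4 total connections (bonds + H).
Check the 20 heavy atoms by environment: 8× C (X4) → match; 3× C (X3) → no; 3× O (X1) → no; 2× O (X2) → no; 2× N (X3) → no; 1× C (X2) → no; 1× N (X1) → no.
That gives 8 matching atoms.

8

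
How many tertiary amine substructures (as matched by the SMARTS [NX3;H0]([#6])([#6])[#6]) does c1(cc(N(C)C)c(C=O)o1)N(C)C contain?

[NX3;H0]([#6])([#6])[#6] is the SMARTS for a tertiary amine: a trivalent nitrogen with no H, bonded to three carbons.
The molecule carries 2 separate instances of a dimethylamino group (-N(CH3)2) meeting every constraint; each maps to a distinct set of atoms, giving 2 matches.

2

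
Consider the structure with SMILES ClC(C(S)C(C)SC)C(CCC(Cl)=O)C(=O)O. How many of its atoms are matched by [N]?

0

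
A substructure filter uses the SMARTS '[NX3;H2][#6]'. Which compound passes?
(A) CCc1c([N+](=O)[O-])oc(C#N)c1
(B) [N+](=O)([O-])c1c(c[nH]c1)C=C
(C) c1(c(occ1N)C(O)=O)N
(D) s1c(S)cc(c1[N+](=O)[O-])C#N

C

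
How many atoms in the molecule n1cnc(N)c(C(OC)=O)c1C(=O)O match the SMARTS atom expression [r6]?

6

The query [r6] means: r6 matches atoms in a six-membered ring.
Check the 14 heavy atoms by environment: 2× n (aromatic, in 6-ring) → match; 4× c (aromatic, in 6-ring) → match; 3× C (acyclic) → no; 4× O (acyclic) → no; 1× N (acyclic) → no.
Summing the matching environments: 2 + 4 = 6 matching atoms.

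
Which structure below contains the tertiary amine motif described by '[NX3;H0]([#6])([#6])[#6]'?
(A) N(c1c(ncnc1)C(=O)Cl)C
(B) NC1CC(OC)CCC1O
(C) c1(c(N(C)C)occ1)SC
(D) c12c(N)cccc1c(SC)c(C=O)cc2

[NX3;H0]([#6])([#6])[#6] describes a trivalent nitrogen with no H, bonded to three carbons (a tertiary amine).
(A) has an N-methylamino group (-NHCH3) but the nitrogen still has one H (H1), not H0.
(B) has a primary amino group (-NH2) but the nitrogen has H2, not H0 with three carbons.
(C) contains a dimethylamino group (-N(CH3)2), which satisfies every atom and bond constraint.
(D) has a primary amino group (-NH2) but the nitrogen has H2, not H0 with three carbons.
So the answer is (C).

C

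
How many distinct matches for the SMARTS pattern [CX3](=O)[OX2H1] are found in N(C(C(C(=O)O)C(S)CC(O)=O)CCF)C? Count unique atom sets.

2

[CX3](=O)[OX2H1] is the SMARTS for a carboxylic acid: an sp2 carbon double-bonded to O and single-bonded to an -OH oxygen.
The molecule carries 2 separate instances of a carboxylic acid group (-C(=O)OH) meeting every constraint; each maps to a distinct set of atoms, giving 2 matches.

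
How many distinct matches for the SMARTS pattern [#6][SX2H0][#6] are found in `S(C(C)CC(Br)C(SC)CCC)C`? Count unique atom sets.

[#6][SX2H0][#6] is the SMARTS for a thioether: an aliphatic sulfur bridging two carbons with no H on the sulfur.
The molecule carries 2 separate instances of a methylthio ether (-SCH3) meeting every constraint; each maps to a distinct set of atoms, giving 2 matches.

2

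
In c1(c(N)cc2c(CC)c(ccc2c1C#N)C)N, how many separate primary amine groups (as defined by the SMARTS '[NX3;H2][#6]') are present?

[NX3;H2][#6] is the SMARTS for a primary amine: a trivalent nitrogen with two H attached to carbon.
The molecule carries 2 separate instances of a primary amino group (-NH2) meeting every constraint; each maps to a distinct set of atoms, giving 2 matches.

2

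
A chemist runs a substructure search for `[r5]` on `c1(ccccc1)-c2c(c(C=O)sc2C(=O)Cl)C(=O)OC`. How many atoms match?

The query [r5] means: r5 matches atoms in a five-membered ring.
Check the 20 heavy atoms by environment: 1× s (aromatic, in 5-ring) → match; 4× c (aromatic, in 5-ring) → match; 4× C (acyclic) → no; 4× O (acyclic) → no; 1× Cl (acyclic) → no; 6× c (aromatic, in 6-ring) → no.
Summing the matching environments: 1 + 4 = 5 matching atoms.

5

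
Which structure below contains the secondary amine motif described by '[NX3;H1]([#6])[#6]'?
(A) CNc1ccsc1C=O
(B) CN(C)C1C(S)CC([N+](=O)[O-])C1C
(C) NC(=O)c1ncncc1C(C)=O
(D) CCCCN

[NX3;H1]([#6])[#6] describes a trivalent nitrogen with one H, bonded to two carbons (a secondary amine).
(A) contains an N-methylamino group (-NHCH3), which satisfies every atom and bond constraint.
(B) has a dimethylamino group (-N(CH3)2) but the nitrogen has H0, not H1.
(C) has a primary amide (-C(=O)NH2) but the -C(=O)NH2 nitrogen has H2, not H1.
(D) has a primary amino group (-NH2) but the nitrogen has H2 and only one carbon neighbour.
So the answer is (A).

A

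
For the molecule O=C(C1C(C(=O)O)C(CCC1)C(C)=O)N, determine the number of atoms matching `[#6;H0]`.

Check the 15 heavy atoms by environment: 3× C (H1) → no; 3× C (H2) → no; 3× C (H0) → match; 3× O (H0) → no; 1× O (H1) → no; 1× N (H2) → no; 1× C (H3) → no.
That gives 3 matching atoms.

3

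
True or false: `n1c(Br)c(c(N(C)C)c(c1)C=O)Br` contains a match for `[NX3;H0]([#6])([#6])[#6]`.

True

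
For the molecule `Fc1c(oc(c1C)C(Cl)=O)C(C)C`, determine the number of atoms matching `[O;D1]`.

1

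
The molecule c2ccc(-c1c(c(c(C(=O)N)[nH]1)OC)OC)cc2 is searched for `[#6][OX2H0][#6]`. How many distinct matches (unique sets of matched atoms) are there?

[#6][OX2H0][#6] is the SMARTS for an ether: an aliphatic oxygen bridging two carbons with no H on the oxygen.
The molecule carries 2 separate instances of a methoxy ether (-OCH3) meeting every constraint; each maps to a distinct set of atoms, giving 2 matches.

2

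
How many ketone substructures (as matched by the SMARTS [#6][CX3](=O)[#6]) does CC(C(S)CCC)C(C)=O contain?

1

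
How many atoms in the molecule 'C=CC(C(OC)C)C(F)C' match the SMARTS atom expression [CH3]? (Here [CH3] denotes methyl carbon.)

3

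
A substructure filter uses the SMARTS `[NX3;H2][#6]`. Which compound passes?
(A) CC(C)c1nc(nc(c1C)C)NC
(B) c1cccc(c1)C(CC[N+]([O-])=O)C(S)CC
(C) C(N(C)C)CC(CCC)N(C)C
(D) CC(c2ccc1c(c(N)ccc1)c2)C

[NX3;H2][#6] describes a trivalent nitrogen with two H attached to carbon (a primary amine).
(A) has an N-methylamino group (-NHCH3) but the nitrogen bears two carbons and only one H (H1), not H2.
(B) has a nitro group (-[N+](=O)[O-]) but the nitrogen is [N+] with no H, not NX3H2.
(C) has a dimethylamino group (-N(CH3)2) but the nitrogen has H0, not H2.
(D) contains a primary amino group (-NH2), which satisfies every atom and bond constraint.
So the answer is (D).

D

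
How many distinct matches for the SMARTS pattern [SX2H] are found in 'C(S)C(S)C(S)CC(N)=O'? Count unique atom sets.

[SX2H] is the SMARTS for a thiol: an aliphatic sulfur with two connections, one being H.
The molecule carries 3 separate instances of a thiol (-SH) meeting every constraint; each maps to a distinct set of atoms, giving 3 matches.

3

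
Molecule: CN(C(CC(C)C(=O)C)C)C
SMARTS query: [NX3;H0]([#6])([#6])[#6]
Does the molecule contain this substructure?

Yes

The pattern [NX3;H0]([#6])([#6])[#6] describes a trivalent nitrogen with no H, bonded to three carbons — a tertiary amine.
The molecule carries a dimethylamino group (-N(CH3)2), whose atoms satisfy every constraint of the query, so the pattern matches.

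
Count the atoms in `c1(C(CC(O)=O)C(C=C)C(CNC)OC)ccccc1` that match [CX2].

The query [CX2] means: C with X2: aliphatic carbon with exactly 2 total connections.
Check the 20 heavy atoms by environment: 7× C (X4) → no; 3× C (X3) → no; 2× O (X2) → no; 6× c (aromatic, X3) → no; 1× O (X1) → no; 1× N (X3) → no.
No environment satisfies the query, so 0 matching atoms.

0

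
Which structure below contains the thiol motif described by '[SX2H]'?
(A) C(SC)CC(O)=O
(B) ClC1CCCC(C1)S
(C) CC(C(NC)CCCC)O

[SX2H] describes an aliphatic sulfur with two connections, one being H (a thiol).
(A) has a methylthio ether (-SCH3) but the sulfur has H0 (bonded to two carbons), not H1.
(B) contains a thiol (-SH), which satisfies every atom and bond constraint.
(C) has a hydroxyl group (-OH) but it is an -OH, not an -SH.
So the answer is (B).

B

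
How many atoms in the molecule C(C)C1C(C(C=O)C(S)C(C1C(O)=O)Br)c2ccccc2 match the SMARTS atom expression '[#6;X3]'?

8

Check the 21 heavy atoms by environment: 8× C (X4) → no; 2× C (X3) → match; 2× O (X1) → no; 1× S (X2) → no; 1× Br (X1) → no; 1× O (X2) → no; 6× c (aromatic, X3) → match.
Summing the matching environments: 2 + 6 = 8 matching atoms.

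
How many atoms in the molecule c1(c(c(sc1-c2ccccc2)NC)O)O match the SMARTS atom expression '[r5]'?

The query [r5] means: r5 matches atoms in a five-membered ring.
Check the 15 heavy atoms by environment: 1× s (aromatic, in 5-ring) → match; 4× c (aromatic, in 5-ring) → match; 2× O (acyclic) → no; 6× c (aromatic, in 6-ring) → no; 1× N (acyclic) → no; 1× C (acyclic) → no.
Summing the matching environments: 1 + 4 = 5 matching atoms.

5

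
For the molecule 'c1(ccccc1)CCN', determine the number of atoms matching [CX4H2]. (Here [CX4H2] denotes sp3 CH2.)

Check the 9 heavy atoms by environment: 2× C (H2, X4) → match; 1× c (aromatic, H0, X3) → no; 5× c (aromatic, H1, X3) → no; 1× N (H2, X3) → no.
That gives 2 matching atoms.

2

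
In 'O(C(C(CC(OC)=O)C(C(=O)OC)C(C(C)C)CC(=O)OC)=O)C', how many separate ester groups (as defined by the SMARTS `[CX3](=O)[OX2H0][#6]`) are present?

4

[CX3](=O)[OX2H0][#6] is the SMARTS for an ester: a carbonyl carbon bonded to an oxygen that is itself bonded to carbon (no H on that O).
The molecule carries 4 separate instances of a methyl-ester group (-C(=O)OCH3) meeting every constraint; each maps to a distinct set of atoms, giving 4 matches.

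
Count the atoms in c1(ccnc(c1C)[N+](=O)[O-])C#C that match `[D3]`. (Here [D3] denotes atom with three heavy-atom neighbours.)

4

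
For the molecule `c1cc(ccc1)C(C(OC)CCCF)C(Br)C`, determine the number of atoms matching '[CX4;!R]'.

8

The query [CX4;!R] means: aliphatic carbon with four total connections, not in a ring.
Check the 17 heavy atoms by environment: 8× C (X4, acyclic) → match; 6× c (aromatic, X3, in 6-ring) → no; 1× F (X1, acyclic) → no; 1× Br (X1, acyclic) → no; 1× O (X2, acyclic) → no.
That gives 8 matching atoms.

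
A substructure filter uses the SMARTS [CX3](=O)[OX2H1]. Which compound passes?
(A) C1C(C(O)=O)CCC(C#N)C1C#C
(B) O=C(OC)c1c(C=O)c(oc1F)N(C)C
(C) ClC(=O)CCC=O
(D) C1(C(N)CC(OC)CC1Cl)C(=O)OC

[CX3](=O)[OX2H1] describes an sp2 carbon double-bonded to O and single-bonded to an -OH oxygen (a carboxylic acid).
(A) contains a carboxylic acid group (-C(=O)OH), which satisfies every atom and bond constraint.
(B) has a methyl-ester group (-C(=O)OCH3) but the singly-bonded O has no H (OX2H0, not OX2H1).
(C) has an aldehyde (-CHO) but there is no singly-bonded oxygen on the carbonyl carbon.
(D) has a methyl-ester group (-C(=O)OCH3) but the singly-bonded O has no H (OX2H0, not OX2H1).
So the answer is (A).

A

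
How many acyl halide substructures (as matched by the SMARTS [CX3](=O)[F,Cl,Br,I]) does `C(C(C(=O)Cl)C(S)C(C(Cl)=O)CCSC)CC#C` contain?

2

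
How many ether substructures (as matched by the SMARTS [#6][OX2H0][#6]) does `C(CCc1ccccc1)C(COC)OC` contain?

2

[#6][OX2H0][#6] is the SMARTS for an ether: an aliphatic oxygen bridging two carbons with no H on the oxygen.
The molecule carries 2 separate instances of a methoxy ether (-OCH3) meeting every constraint; each maps to a distinct set of atoms, giving 2 matches.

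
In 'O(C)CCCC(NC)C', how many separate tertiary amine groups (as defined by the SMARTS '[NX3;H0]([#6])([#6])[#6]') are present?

0

[NX3;H0]([#6])([#6])[#6] is the SMARTS for a tertiary amine: a trivalent nitrogen with no H, bonded to three carbons.
The molecule has an N-methylamino group (-NHCH3), but the nitrogen still has one H (H1), not H0; nothing else fits, so there are 0 matches.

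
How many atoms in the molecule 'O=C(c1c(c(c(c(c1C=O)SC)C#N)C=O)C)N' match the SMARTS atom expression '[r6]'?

The query [r6] means: r6 matches atoms in a six-membered ring.
Check the 18 heavy atoms by environment: 6× c (aromatic, in 6-ring) → match; 6× C (acyclic) → no; 3× O (acyclic) → no; 2× N (acyclic) → no; 1× S (acyclic) → no.
That gives 6 matching atoms.

6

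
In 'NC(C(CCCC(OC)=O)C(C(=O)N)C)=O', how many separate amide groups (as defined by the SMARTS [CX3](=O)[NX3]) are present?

[CX3](=O)[NX3] is the SMARTS for an amide: a carbonyl carbon bonded to a trivalent nitrogen.
The molecule carries 2 separate instances of a primary amide (-C(=O)NH2) meeting every constraint; each maps to a distinct set of atoms, giving 2 matches.

2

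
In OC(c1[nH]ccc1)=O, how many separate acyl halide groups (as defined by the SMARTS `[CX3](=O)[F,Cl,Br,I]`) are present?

0

[CX3](=O)[F,Cl,Br,I] is the SMARTS for an acyl halide: a carbonyl carbon bonded to a halogen.
The molecule has a carboxylic acid group (-C(=O)OH), but the carbonyl is bonded to -OH, not to a halogen; nothing else fits, so there are 0 matches.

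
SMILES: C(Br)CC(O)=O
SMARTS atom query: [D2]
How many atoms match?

2

The query [D2] means: atom with exactly two heavy-atom neighbours.
Check the 6 heavy atoms by environment: 2× C (D2) → match; 1× Br (D1) → no; 1× C (D3) → no; 2× O (D1) → no.
That gives 2 matching atoms.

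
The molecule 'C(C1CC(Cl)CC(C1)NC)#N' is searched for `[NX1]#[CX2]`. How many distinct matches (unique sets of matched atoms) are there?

1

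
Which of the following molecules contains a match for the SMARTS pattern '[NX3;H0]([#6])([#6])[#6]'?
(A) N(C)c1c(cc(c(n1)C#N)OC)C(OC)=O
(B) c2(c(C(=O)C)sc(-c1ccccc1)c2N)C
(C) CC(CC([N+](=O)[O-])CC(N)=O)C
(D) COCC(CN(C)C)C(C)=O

[NX3;H0]([#6])([#6])[#6] describes a trivalent nitrogen with no H, bonded to three carbons (a tertiary amine).
(A) has an N-methylamino group (-NHCH3) but the nitrogen still has one H (H1), not H0.
(B) has a primary amino group (-NH2) but the nitrogen has H2, not H0 with three carbons.
(C) has a primary amide (-C(=O)NH2) but the amide nitrogen has H2 and only one carbon neighbour.
(D) contains a dimethylamino group (-N(CH3)2), which satisfies every atom and bond constraint.
So the answer is (D).

D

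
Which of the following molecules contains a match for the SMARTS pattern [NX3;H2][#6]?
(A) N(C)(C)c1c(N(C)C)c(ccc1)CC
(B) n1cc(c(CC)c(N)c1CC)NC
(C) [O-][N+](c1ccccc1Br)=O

B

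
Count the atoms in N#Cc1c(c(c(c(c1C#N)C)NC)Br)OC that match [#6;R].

6

The query [#6;R] means: carbon that is part of a ring.
Check the 16 heavy atoms by environment: 6× c (aromatic, in 6-ring) → match; 1× Br (acyclic) → no; 1× O (acyclic) → no; 5× C (acyclic) → no; 3× N (acyclic) → no.
That gives 6 matching atoms.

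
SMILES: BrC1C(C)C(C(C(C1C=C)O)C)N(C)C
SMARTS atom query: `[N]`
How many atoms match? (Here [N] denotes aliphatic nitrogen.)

1

Check the 15 heavy atoms by environment: 12× C → no; 1× Br → no; 1× O → no; 1× N → match.
That gives 1 matching atom.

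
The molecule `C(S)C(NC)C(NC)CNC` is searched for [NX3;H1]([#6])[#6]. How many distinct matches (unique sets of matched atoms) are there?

[NX3;H1]([#6])[#6] is the SMARTS for a secondary amine: a trivalent nitrogen with one H, bonded to two carbons.
The molecule carries 3 separate instances of an N-methylamino group (-NHCH3) meeting every constraint; each maps to a distinct set of atoms, giving 3 matches.

3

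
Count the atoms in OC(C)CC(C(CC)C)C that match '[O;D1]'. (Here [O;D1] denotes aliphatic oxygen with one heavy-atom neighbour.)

1

The query [O;D1] means: aliphatic oxygen bonded to exactly one heavy atom.
Check the 10 heavy atoms by environment: 4× C (D1) → no; 3× C (D3) → no; 2× C (D2) → no; 1× O (D1) → match.
That gives 1 matching atom.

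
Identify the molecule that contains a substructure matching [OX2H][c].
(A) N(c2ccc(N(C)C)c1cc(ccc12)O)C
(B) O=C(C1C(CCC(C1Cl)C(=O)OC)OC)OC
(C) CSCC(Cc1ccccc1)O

A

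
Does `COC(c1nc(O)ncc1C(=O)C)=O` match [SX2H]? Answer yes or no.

The pattern [SX2H] describes an aliphatic sulfur with two connections, one being H — a thiol.
The closest candidate here is a hydroxyl group (-OH), but it is an -OH, not an -SH. No other fragment satisfies the full query, so there is no match.

No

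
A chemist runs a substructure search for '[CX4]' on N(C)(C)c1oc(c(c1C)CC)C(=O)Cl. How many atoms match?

5

The query [CX4] means: C with X4: aliphatic carbon with exactly 4 total connections (bonds + H).
Check the 14 heavy atoms by environment: 1× o (aromatic, X2) → no; 4× c (aromatic, X3) → no; 5× C (X4) → match; 1× N (X3) → no; 1× C (X3) → no; 1× O (X1) → no; 1× Cl (X1) → no.
That gives 5 matching atoms.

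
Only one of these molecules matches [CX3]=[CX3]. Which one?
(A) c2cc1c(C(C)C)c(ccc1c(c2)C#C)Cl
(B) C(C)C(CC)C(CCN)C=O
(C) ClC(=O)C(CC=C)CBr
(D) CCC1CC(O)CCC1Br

C

[CX3]=[CX3] describes a non-aromatic C=C double bond between two sp2 carbons (an alkene).
(A) has an ethynyl group (-C#CH) but the C-C bond is a triple bond, not a double bond.
(B) has an ethyl group (-CH2CH3) but its C-C bond is a single bond between CX4 carbons, not CX3=CX3.
(C) contains a vinyl group (-CH=CH2), which satisfies every atom and bond constraint.
(D) has an ethyl group (-CH2CH3) but its C-C bond is a single bond between CX4 carbons, not CX3=CX3.
So the answer is (C).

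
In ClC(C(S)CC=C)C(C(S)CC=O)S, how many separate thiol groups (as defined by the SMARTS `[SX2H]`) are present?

[SX2H] is the SMARTS for a thiol: an aliphatic sulfur with two connections, one being H.
The molecule carries 3 separate instances of a thiol (-SH) meeting every constraint; each maps to a distinct set of atoms, giving 3 matches.

3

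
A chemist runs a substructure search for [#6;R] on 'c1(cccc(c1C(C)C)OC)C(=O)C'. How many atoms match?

Check the 14 heavy atoms by environment: 6× c (aromatic, in 6-ring) → match; 6× C (acyclic) → no; 2× O (acyclic) → no.
That gives 6 matching atoms.

6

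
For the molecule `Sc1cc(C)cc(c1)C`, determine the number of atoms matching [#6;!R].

2

The query [#6;!R] means: carbon not in any ring.
Check the 9 heavy atoms by environment: 6× c (aromatic, in 6-ring) → no; 2× C (acyclic) → match; 1× S (acyclic) → no.
That gives 2 matching atoms.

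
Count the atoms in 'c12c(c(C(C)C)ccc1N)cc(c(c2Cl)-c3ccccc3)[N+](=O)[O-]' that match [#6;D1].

The query [#6;D1] means: carbon bonded to exactly one heavy atom.
Check the 24 heavy atoms by environment: 8× c (aromatic, D3) → no; 8× c (aromatic, D2) → no; 1× N (D1) → no; 1× C (D3) → no; 2× C (D1) → match; 1× Cl (D1) → no; 1× N (charge +1, D3) → no; 1× O (charge -1, D1) → no; 1× O (D1) → no.
That gives 2 matching atoms.

2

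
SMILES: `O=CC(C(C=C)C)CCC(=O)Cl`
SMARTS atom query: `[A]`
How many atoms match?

12

The query [A] means: A matches any aliphatic (non-aromatic) heavy atom.
Check the 12 heavy atoms by environment: 9× C → match; 2× O → match; 1× Cl → match.
Summing the matching environments: 9 + 2 + 1 = 12 matching atoms.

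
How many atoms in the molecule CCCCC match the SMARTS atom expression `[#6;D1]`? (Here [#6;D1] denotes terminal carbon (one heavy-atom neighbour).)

The query [#6;D1] means: carbon bonded to exactly one heavy atom.
Check the 5 heavy atoms by environment: 3× C (D2) → no; 2× C (D1) → match.
That gives 2 matching atoms.

2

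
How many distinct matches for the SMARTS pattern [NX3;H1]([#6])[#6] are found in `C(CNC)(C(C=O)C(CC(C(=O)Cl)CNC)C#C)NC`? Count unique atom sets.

[NX3;H1]([#6])[#6] is the SMARTS for a secondary amine: a trivalent nitrogen with one H, bonded to two carbons.
The molecule carries 3 separate instances of an N-methylamino group (-NHCH3) meeting every constraint; each maps to a distinct set of atoms, giving 3 matches.

3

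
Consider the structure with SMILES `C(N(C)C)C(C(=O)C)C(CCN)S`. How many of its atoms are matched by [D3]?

The query [D3] means: atom with exactly three heavy-atom neighbours.
Check the 13 heavy atoms by environment: 3× C (D2) → no; 3× C (D3) → match; 1× N (D3) → match; 3× C (D1) → no; 1× O (D1) → no; 1× N (D1) → no; 1× S (D1) → no.
Summing the matching environments: 3 + 1 = 4 matching atoms.

4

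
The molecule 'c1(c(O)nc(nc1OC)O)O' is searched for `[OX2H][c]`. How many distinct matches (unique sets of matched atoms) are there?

3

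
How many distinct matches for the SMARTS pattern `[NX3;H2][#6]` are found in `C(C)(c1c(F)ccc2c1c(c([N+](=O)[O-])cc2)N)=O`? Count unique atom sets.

1

[NX3;H2][#6] is the SMARTS for a primary amine: a trivalent nitrogen with two H attached to carbon.
Exactly one fragment in the molecule meets all constraints, giving 1 match.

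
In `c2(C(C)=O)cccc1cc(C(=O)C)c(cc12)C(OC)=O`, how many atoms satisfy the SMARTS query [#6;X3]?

Check the 20 heavy atoms by environment: 10× c (aromatic, X3) → match; 3× C (X3) → match; 3× O (X1) → no; 3× C (X4) → no; 1× O (X2) → no.
Summing the matching environments: 10 + 3 = 13 matching atoms.

13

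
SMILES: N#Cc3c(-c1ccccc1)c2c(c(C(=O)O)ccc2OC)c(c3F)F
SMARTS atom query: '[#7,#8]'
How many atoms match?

4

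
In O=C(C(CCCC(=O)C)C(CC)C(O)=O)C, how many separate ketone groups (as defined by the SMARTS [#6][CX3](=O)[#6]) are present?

[#6][CX3](=O)[#6] is the SMARTS for a ketone: a carbonyl carbon (no H) flanked by two carbons.
The molecule carries 2 separate instances of an acetyl/ketone group (-C(=O)CH3) meeting every constraint; each maps to a distinct set of atoms, giving 2 matches.

2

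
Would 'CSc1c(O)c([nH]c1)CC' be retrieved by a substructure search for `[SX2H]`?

No

The pattern [SX2H] describes an aliphatic sulfur with two connections, one being H — a thiol.
The closest candidate here is a hydroxyl group (-OH), but it is an -OH, not an -SH. No other fragment satisfies the full query, so there is no match.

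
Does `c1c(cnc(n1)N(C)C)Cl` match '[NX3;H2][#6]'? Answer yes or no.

No

The pattern [NX3;H2][#6] describes a trivalent nitrogen with two H attached to carbon — a primary amine.
The closest candidate here is a dimethylamino group (-N(CH3)2), but the nitrogen has H0, not H2. No other fragment satisfies the full query, so there is no match.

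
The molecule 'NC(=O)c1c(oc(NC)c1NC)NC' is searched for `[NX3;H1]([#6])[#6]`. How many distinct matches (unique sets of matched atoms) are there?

3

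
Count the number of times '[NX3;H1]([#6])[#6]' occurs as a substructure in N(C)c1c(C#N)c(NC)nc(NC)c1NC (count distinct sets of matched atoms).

[NX3;H1]([#6])[#6] is the SMARTS for a secondary amine: a trivalent nitrogen with one H, bonded to two carbons.
The molecule carries 4 separate instances of an N-methylamino group (-NHCH3) meeting every constraint; each maps to a distinct set of atoms, giving 4 matches.

4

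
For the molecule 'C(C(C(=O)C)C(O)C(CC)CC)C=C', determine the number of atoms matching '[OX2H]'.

Check the 14 heavy atoms by environment: 3× C (H2, X4) → no; 3× C (H1, X4) → no; 3× C (H3, X4) → no; 1× C (H0, X3) → no; 1× O (H0, X1) → no; 1× O (H1, X2) → match; 1× C (H1, X3) → no; 1× C (H2, X3) → no.
That gives 1 matching atom.

1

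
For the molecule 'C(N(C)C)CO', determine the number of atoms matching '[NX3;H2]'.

0

The query [NX3;H2] means: aliphatic N with 3 total connections, two of them H — an -NH2 nitrogen (amine or amide).
Check the 6 heavy atoms by environment: 2× C (H2, X4) → no; 1× N (H0, X3) → no; 2× C (H3, X4) → no; 1× O (H1, X2) → no.
No environment satisfies the query, so 0 matching atoms.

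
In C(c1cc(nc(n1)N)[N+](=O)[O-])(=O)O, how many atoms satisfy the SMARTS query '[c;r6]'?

Check the 13 heavy atoms by environment: 2× n (aromatic, in 6-ring) → no; 4× c (aromatic, in 6-ring) → match; 1× N (acyclic) → no; 1× N (charge +1, acyclic) → no; 1× O (charge -1, acyclic) → no; 3× O (acyclic) → no; 1× C (acyclic) → no.
That gives 4 matching atoms.

4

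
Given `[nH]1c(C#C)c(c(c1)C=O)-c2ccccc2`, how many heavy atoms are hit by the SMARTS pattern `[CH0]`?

Check the 15 heavy atoms by environment: 1× n (aromatic, H1) → no; 4× c (aromatic, H0) → no; 6× c (aromatic, H1) → no; 2× C (H1) → no; 1× O (H0) → no; 1× C (H0) → match.
That gives 1 matching atom.

1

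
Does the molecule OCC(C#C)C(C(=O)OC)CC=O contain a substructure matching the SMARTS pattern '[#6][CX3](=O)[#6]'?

No

The pattern [#6][CX3](=O)[#6] describes a carbonyl carbon (no H) flanked by two carbons — a ketone.
The closest candidate here is a methyl-ester group (-C(=O)OCH3), but one neighbour of the carbonyl carbon is O, not C. No other fragment satisfies the full query, so there is no match.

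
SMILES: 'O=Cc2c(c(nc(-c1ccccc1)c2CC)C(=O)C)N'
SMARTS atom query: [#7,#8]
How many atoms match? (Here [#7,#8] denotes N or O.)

4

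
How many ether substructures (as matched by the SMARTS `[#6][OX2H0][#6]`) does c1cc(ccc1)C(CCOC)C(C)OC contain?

2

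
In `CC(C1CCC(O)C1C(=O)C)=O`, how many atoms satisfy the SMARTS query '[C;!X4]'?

The query [C;!X4] means: aliphatic carbon that does not have four total connections.
Check the 12 heavy atoms by environment: 7× C (X4) → no; 2× C (X3) → match; 2× O (X1) → no; 1× O (X2) → no.
That gives 2 matching atoms.

2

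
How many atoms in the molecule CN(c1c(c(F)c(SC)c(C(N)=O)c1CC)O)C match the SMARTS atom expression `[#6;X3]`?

7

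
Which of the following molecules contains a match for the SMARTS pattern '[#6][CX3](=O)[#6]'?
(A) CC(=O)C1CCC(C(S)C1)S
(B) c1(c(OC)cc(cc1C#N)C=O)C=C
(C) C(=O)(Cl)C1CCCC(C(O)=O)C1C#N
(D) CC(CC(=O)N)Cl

A

[#6][CX3](=O)[#6] describes a carbonyl carbon (no H) flanked by two carbons (a ketone).
(A) contains an acetyl/ketone group (-C(=O)CH3), which satisfies every atom and bond constraint.
(B) has an aldehyde (-CHO) but the carbonyl carbon has H1, so it is not flanked by two carbons.
(C) has a carboxylic acid group (-C(=O)OH) but one neighbour of the carbonyl carbon is O, not C.
(D) has a primary amide (-C(=O)NH2) but one neighbour of the carbonyl carbon is N, not C.
So the answer is (A).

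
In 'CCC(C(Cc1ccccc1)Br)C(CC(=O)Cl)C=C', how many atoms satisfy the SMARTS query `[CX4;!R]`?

Check the 19 heavy atoms by environment: 7× C (X4, acyclic) → match; 6× c (aromatic, X3, in 6-ring) → no; 1× Br (X1, acyclic) → no; 3× C (X3, acyclic) → no; 1× O (X1, acyclic) → no; 1× Cl (X1, acyclic) → no.
That gives 7 matching atoms.

7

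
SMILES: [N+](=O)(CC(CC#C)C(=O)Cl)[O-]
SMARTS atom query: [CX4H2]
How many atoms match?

2

The query [CX4H2] means: sp3 carbon (X4) with exactly two hydrogens.
Check the 11 heavy atoms by environment: 2× C (H2, X4) → match; 1× C (H1, X4) → no; 1× C (H0, X2) → no; 1× C (H1, X2) → no; 1× C (H0, X3) → no; 2× O (H0, X1) → no; 1× Cl (H0, X1) → no; 1× N (charge +1, H0, X3) → no; 1× O (charge -1, H0, X1) → no.
That gives 2 matching atoms.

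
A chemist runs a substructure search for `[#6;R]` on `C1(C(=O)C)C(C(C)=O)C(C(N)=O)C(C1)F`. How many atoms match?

Check the 15 heavy atoms by environment: 5× C (in 5-ring) → match; 1× F (acyclic) → no; 5× C (acyclic) → no; 3× O (acyclic) → no; 1× N (acyclic) → no.
That gives 5 matching atoms.

5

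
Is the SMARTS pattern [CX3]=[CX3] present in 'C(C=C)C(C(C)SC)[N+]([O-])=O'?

Yes

The pattern [CX3]=[CX3] describes a non-aromatic C=C double bond between two sp2 carbons — an alkene.
The molecule carries a vinyl group (-CH=CH2), whose atoms satisfy every constraint of the query, so the pattern matches.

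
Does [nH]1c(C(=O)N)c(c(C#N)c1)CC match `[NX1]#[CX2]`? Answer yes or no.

Yes

The pattern [NX1]#[CX2] describes a nitrogen triple-bonded to a two-connected carbon — a nitrile.
The molecule carries a nitrile (-C#N), whose atoms satisfy every constraint of the query, so the pattern matches.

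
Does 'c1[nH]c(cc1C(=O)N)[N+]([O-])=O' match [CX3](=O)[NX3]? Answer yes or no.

The pattern [CX3](=O)[NX3] describes a carbonyl carbon bonded to a trivalent nitrogen — an amide.
The molecule carries a primary amide (-C(=O)NH2), whose atoms satisfy every constraint of the query, so the pattern matches.

Yes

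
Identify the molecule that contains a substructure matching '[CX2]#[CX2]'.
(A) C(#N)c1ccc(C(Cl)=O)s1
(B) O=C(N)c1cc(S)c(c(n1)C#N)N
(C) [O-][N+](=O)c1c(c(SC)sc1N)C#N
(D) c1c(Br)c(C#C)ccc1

D

[CX2]#[CX2] describes a carbon-carbon triple bond (an alkyne).
(A) has a nitrile (-C#N) but the triple bond is C#N, not C#C.
(B) has a nitrile (-C#N) but the triple bond is C#N, not C#C.
(C) has a nitrile (-C#N) but the triple bond is C#N, not C#C.
(D) contains an ethynyl group (-C#CH), which satisfies every atom and bond constraint.
So the answer is (D).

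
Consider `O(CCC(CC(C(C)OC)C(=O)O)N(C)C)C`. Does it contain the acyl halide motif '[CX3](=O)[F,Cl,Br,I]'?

The pattern [CX3](=O)[F,Cl,Br,I] describes a carbonyl carbon bonded to a halogen — an acyl halide.
The closest candidate here is a carboxylic acid group (-C(=O)OH), but the carbonyl is bonded to -OH, not to a halogen. No other fragment satisfies the full query, so there is no match.

No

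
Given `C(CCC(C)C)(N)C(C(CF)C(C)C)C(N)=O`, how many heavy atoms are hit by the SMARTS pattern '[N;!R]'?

2

The query [N;!R] means: aliphatic nitrogen not in a ring.
Check the 17 heavy atoms by environment: 13× C (acyclic) → no; 1× F (acyclic) → no; 2× N (acyclic) → match; 1× O (acyclic) → no.
That gives 2 matching atoms.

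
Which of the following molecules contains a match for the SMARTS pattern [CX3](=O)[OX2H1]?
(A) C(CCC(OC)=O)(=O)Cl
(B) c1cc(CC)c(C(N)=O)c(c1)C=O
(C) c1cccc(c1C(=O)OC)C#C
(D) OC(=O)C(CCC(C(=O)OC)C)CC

D

[CX3](=O)[OX2H1] describes an sp2 carbon double-bonded to O and single-bonded to an -OH oxygen (a carboxylic acid).
(A) has a methyl-ester group (-C(=O)OCH3) but the singly-bonded O has no H (OX2H0, not OX2H1).
(B) has an aldehyde (-CHO) but there is no singly-bonded oxygen on the carbonyl carbon.
(C) has a methyl-ester group (-C(=O)OCH3) but the singly-bonded O has no H (OX2H0, not OX2H1).
(D) contains a carboxylic acid group (-C(=O)OH), which satisfies every atom and bond constraint.
So the answer is (D).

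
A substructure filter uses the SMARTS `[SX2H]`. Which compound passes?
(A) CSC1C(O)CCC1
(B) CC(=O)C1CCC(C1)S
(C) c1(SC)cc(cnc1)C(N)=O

B

[SX2H] describes an aliphatic sulfur with two connections, one being H (a thiol).
(A) has a methylthio ether (-SCH3) but the sulfur has H0 (bonded to two carbons), not H1.
(B) contains a thiol (-SH), which satisfies every atom and bond constraint.
(C) has a methylthio ether (-SCH3) but the sulfur has H0 (bonded to two carbons), not H1.
So the answer is (B).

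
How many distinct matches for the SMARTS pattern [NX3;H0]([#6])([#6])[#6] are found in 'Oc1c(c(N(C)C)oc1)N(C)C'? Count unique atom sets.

2

[NX3;H0]([#6])([#6])[#6] is the SMARTS for a tertiary amine: a trivalent nitrogen with no H, bonded to three carbons.
The molecule carries 2 separate instances of a dimethylamino group (-N(CH3)2) meeting every constraint; each maps to a distinct set of atoms, giving 2 matches.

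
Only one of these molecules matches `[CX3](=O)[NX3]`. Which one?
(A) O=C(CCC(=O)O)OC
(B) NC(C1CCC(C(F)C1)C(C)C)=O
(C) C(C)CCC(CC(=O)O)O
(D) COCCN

B

[CX3](=O)[NX3] describes a carbonyl carbon bonded to a trivalent nitrogen (an amide).
(A) has a carboxylic acid group (-C(=O)OH) but the carbonyl is bonded to O, not to an NX3 nitrogen.
(B) contains a primary amide (-C(=O)NH2), which satisfies every atom and bond constraint.
(C) has a carboxylic acid group (-C(=O)OH) but the carbonyl is bonded to O, not to an NX3 nitrogen.
(D) has a primary amino group (-NH2) but the -NH2 is not attached to a carbonyl carbon.
So the answer is (B).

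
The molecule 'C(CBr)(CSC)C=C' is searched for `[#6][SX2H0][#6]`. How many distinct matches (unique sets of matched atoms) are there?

[#6][SX2H0][#6] is the SMARTS for a thioether: an aliphatic sulfur bridging two carbons with no H on the sulfur.
Exactly one fragment in the molecule meets all constraints, giving 1 match.

1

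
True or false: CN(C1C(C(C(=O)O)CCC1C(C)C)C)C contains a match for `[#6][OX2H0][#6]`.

The pattern [#6][OX2H0][#6] describes an aliphatic oxygen bridging two carbons with no H on the oxygen — an ether.
The closest candidate here is a carboxylic acid group (-C(=O)OH), but the -OH oxygen has H1; the =O is OX1, not OX2. No other fragment satisfies the full query, so there is no match.

False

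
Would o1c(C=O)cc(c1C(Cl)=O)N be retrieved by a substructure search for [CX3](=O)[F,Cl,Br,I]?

The pattern [CX3](=O)[F,Cl,Br,I] describes a carbonyl carbon bonded to a halogen — an acyl halide.
The molecule carries an acyl chloride (-C(=O)Cl), whose atoms satisfy every constraint of the query, so the pattern matches.

Yes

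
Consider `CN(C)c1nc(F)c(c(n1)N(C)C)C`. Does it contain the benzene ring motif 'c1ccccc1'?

No

The pattern c1ccccc1 describes six aromatic carbons in a ring — a benzene ring.
The closest candidate here is a methyl group (-CH3), but no six-membered all-carbon aromatic ring is present. No other fragment satisfies the full query, so there is no match.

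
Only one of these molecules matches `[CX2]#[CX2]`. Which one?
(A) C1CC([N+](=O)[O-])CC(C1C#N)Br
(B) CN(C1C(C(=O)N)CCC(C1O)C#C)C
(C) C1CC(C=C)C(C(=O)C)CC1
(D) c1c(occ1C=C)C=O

B

[CX2]#[CX2] describes a carbon-carbon triple bond (an alkyne).
(A) has a nitrile (-C#N) but the triple bond is C#N, not C#C.
(B) contains an ethynyl group (-C#CH), which satisfies every atom and bond constraint.
(C) has a vinyl group (-CH=CH2) but the C=C is a double bond; both carbons are CX3, not CX2.
(D) has a vinyl group (-CH=CH2) but the C=C is a double bond; both carbons are CX3, not CX2.
So the answer is (B).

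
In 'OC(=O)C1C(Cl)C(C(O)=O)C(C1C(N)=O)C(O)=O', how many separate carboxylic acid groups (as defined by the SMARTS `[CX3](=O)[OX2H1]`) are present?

[CX3](=O)[OX2H1] is the SMARTS for a carboxylic acid: an sp2 carbon double-bonded to O and single-bonded to an -OH oxygen.
The molecule carries 3 separate instances of a carboxylic acid group (-C(=O)OH) meeting every constraint; each maps to a distinct set of atoms, giving 3 matches.

3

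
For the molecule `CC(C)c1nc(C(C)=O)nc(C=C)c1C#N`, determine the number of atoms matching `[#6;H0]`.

6

The query [#6;H0] means: any carbon with no attached hydrogen.
Check the 16 heavy atoms by environment: 2× n (aromatic, H0) → no; 4× c (aromatic, H0) → match; 2× C (H1) → no; 1× C (H2) → no; 2× C (H0) → match; 1× O (H0) → no; 3× C (H3) → no; 1× N (H0) → no.
Summing the matching environments: 4 + 2 = 6 matching atoms.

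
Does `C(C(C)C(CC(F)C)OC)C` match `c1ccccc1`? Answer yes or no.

No

The pattern c1ccccc1 describes six aromatic carbons in a ring — a benzene ring.
The closest candidate here is a methyl group (-CH3), but no six-membered all-carbon aromatic ring is present. No other fragment satisfies the full query, so there is no match.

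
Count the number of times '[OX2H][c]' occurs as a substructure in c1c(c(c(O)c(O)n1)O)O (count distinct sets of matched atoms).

[OX2H][c] is the SMARTS for a phenol: a hydroxyl oxygen attached to an aromatic carbon.
The molecule carries 4 separate instances of a hydroxyl group (-OH) meeting every constraint; each maps to a distinct set of atoms, giving 4 matches.

4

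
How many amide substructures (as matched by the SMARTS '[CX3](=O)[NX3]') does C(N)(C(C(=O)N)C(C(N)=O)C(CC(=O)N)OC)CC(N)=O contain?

[CX3](=O)[NX3] is the SMARTS for an amide: a carbonyl carbon bonded to a trivalent nitrogen.
The molecule carries 4 separate instances of a primary amide (-C(=O)NH2) meeting every constraint; each maps to a distinct set of atoms, giving 4 matches.

4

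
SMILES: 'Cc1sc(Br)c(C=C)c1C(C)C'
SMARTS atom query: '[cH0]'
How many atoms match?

The query [cH0] means: aromatic carbon with no attached hydrogen (substituted or ring-fusion).
Check the 12 heavy atoms by environment: 1× s (aromatic, H0) → no; 4× c (aromatic, H0) → match; 2× C (H1) → no; 3× C (H3) → no; 1× C (H2) → no; 1× Br (H0) → no.
That gives 4 matching atoms.

4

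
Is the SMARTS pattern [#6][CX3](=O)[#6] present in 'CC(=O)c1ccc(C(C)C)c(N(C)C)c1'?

Yes

The pattern [#6][CX3](=O)[#6] describes a carbonyl carbon (no H) flanked by two carbons — a ketone.
The molecule carries an acetyl/ketone group (-C(=O)CH3), whose atoms satisfy every constraint of the query, so the pattern matches.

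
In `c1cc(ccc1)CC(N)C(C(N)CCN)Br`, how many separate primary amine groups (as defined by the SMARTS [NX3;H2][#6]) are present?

3

[NX3;H2][#6] is the SMARTS for a primary amine: a trivalent nitrogen with two H attached to carbon.
The molecule carries 3 separate instances of a primary amino group (-NH2) meeting every constraint; each maps to a distinct set of atoms, giving 3 matches.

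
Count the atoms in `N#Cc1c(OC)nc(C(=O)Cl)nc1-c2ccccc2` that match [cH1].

The query [cH1] means: aromatic carbon bearing exactly one hydrogen.
Check the 19 heavy atoms by environment: 2× n (aromatic, H0) → no; 5× c (aromatic, H0) → no; 2× O (H0) → no; 1× C (H3) → no; 2× C (H0) → no; 1× N (H0) → no; 1× Cl (H0) → no; 5× c (aromatic, H1) → match.
That gives 5 matching atoms.

5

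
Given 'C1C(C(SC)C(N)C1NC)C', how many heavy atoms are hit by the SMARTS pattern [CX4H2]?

1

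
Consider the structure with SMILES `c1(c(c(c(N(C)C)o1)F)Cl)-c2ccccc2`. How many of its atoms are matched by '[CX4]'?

The query [CX4] means: C with X4: aliphatic carbon with exactly 4 total connections (bonds + H).
Check the 16 heavy atoms by environment: 1× o (aromatic, X2) → no; 10× c (aromatic, X3) → no; 1× Cl (X1) → no; 1× F (X1) → no; 1× N (X3) → no; 2× C (X4) → match.
That gives 2 matching atoms.

2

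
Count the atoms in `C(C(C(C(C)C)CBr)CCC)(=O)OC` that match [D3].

4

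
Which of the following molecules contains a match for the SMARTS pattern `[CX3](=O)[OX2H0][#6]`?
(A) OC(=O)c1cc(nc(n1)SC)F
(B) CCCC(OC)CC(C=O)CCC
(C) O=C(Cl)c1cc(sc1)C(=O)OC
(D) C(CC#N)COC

C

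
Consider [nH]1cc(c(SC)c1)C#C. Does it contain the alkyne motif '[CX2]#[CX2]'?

The pattern [CX2]#[CX2] describes a carbon-carbon triple bond — an alkyne.
The molecule carries an ethynyl group (-C#CH), whose atoms satisfy every constraint of the query, so the pattern matches.

Yes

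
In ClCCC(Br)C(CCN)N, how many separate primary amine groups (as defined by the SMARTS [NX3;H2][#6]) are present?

2

[NX3;H2][#6] is the SMARTS for a primary amine: a trivalent nitrogen with two H attached to carbon.
The molecule carries 2 separate instances of a primary amino group (-NH2) meeting every constraint; each maps to a distinct set of atoms, giving 2 matches.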